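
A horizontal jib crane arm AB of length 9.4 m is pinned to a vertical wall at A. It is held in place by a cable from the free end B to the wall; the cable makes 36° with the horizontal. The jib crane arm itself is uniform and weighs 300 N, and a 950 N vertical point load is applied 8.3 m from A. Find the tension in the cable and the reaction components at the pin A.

T = 1682 N, A_x = 1361 N, A_y = 261.2 N

ΣM about A: T·sin36°·9.4 − 300·4.7 − 950·8.3 = 0 → T = 9295/(9.4·0.587785) = 1682.3 ≈ 1682 N.
ΣF_x = 0: A_x − T·cos36° = 0 → A_x = 1682.3 × 0.809017 = 1361 N.
ΣF_y = 0: A_y + T·sin36° − 300 − 950 = 0 → A_y = 1250 − 1682.3 × 0.587785 = 261.2 N.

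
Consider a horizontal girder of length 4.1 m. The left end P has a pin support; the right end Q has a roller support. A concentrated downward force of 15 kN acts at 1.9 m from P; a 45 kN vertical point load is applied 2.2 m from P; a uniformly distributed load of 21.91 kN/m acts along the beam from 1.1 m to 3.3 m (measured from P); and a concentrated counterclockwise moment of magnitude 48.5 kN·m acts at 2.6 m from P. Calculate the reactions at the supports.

Resultant of the distributed load: 21.91 × 2.2 = 48.202 kN at 2.2 m from P.
Taking moments about P: Q_y·4.1 − 15·1.9 − 45·2.2 − (21.91·2.2)·2.2 + 48.5 = 0 → Q_y = 185.0444/4.1 = 45.1328 ≈ 45.13 kN.
ΣF_y = 0: P_y + 45.1328 − 15 − 45 − 21.91·2.2 = 0 → P_y = 63.07 kN.
ΣF_x = 0: no horizontal applied forces, so P_x = 0.

P_x = 0, P_y = 63.07 kN, Q_y = 45.13 kN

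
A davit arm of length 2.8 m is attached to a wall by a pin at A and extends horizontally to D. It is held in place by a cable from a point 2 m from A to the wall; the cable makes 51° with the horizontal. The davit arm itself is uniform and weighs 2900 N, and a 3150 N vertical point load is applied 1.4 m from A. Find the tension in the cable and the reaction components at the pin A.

ΣM about A: T·sin51°·2 − 2900·1.4 − 3150·1.4 = 0 → T = 8470/(2·0.777146) = 5449.43 ≈ 5449 N.
ΣF_x = 0: A_x − T·cos51° = 0 → A_x = 5449.43 × 0.62932 = 3429 N.
ΣF_y = 0: A_y + T·sin51° − 2900 − 3150 = 0 → A_y = 6050 − 5449.43 × 0.777146 = 1815 N.

T = 5449 N, A_x = 3429 N, A_y = 1815 N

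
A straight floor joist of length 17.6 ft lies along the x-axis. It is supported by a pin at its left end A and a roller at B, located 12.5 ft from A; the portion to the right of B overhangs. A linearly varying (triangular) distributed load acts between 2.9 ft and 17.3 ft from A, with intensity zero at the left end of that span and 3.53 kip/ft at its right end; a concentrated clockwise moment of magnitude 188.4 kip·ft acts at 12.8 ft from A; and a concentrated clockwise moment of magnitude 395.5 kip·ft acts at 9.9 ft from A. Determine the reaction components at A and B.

A_x = 0, A_y = -46.71 kip, B_y = 72.13 kip

Resultant of the triangular load: ½ × 3.53 × 14.4 = 25.416 kip, acting at 12.5 ft from A (one-third of the span from the peak).
Taking moments about A: B_y·12.5 − (½·3.53·14.4)·12.5 − 188.4 − 395.5 = 0 → B_y = 901.6/12.5 = 72.128 ≈ 72.13 kip.
ΣF_y = 0: A_y + 72.128 − ½·3.53·14.4 = 0 → A_y = -46.71 kip.
ΣF_x = 0: no horizontal applied forces, so A_x = 0.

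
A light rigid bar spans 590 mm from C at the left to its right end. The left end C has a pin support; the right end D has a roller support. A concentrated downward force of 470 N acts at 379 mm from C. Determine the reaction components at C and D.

Moments about C: D_y·590 − 470·379 = 0 → D_y = 178130/590 = 301.915 ≈ 301.9 N.
ΣF_y = 0: C_y + 301.915 − 470 = 0 → C_y = 168.1 N.
ΣF_x = 0: no horizontal applied forces, so C_x = 0.

C_x = 0, C_y = 168.1 N, D_y = 301.9 N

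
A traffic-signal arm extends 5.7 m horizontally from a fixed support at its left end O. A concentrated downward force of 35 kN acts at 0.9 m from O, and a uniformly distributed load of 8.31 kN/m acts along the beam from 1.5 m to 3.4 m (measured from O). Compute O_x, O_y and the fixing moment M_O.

Resultant of the distributed load: 8.31 × 1.9 = 15.789 kN at 2.45 m from O.
ΣF_x = 0: O_x = 0.
ΣF_y = 0: O_y − 35 − 8.31·1.9 = 0 → O_y = 50.79 kN.
ΣM about O: M_O − 35·0.9 − (8.31·1.9)·2.45 = 0 → M_O = 70.18 kN·m.

O_x = 0, O_y = 50.79 kN, M_O = 70.18 kN·m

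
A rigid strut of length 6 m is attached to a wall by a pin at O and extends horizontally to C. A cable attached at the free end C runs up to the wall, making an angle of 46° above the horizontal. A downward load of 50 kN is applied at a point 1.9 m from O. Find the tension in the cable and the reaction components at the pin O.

ΣM about O: T·sin46°·6 − 50·1.9 = 0 → T = 95/(6·0.71934) = 22.0109 ≈ 22.01 kN.
ΣF_x = 0: O_x − T·cos46° = 0 → O_x = 22.0109 × 0.694658 = 15.29 kN.
ΣF_y = 0: O_y + T·sin46° − 50 = 0 → O_y = 50 − 22.0109 × 0.71934 = 34.17 kN.

T = 22.01 kN, O_x = 15.29 kN, O_y = 34.17 kN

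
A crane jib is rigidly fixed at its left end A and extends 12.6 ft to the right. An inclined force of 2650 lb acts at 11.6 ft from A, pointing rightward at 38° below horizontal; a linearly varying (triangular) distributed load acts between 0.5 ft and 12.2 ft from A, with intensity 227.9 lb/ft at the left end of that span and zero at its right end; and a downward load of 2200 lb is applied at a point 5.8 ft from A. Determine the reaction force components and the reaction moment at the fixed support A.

A_x = -2088 lb, A_y = 5165 lb, M_A = 37550 lb·ft

Resultant of the triangular load: ½ × 227.9 × 11.7 = 1333.215 lb, acting at 4.4 ft from A (one-third of the span from the peak).
ΣF_x = 0: A_x + 2650·cos38° = 0 → A_x = -2088 lb.
ΣF_y = 0: A_y − 2650·sin38° − ½·227.9·11.7 − 2200 = 0 → A_y = 5165 lb.
ΣM about A: M_A − 2650·sin38°·11.6 − (½·227.9·11.7)·4.4 − 2200·5.8 = 0 → M_A = 37550 lb·ft.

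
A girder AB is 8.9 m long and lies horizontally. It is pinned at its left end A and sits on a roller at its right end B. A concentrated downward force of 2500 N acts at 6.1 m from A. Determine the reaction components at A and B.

ΣM about A: B_y·8.9 − 2500·6.1 = 0 → B_y = 15250/8.9 = 1713.48 ≈ 1713 N.
ΣF_y = 0: A_y + 1713.48 − 2500 = 0 → A_y = 786.5 N.
ΣF_x = 0: no horizontal applied forces, so A_x = 0.

A_x = 0, A_y = 786.5 N, B_y = 1713 N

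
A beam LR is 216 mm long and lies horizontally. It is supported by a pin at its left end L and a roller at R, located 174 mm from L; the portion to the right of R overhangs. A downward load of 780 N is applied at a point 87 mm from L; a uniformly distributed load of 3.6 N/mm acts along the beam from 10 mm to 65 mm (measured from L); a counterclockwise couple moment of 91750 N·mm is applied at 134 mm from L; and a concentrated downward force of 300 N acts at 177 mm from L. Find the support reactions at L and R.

Resultant of the distributed load: 3.6 × 55 = 198 N at 37.5 mm from L.
ΣM about L: R_y·174 − 780·87 − (3.6·55)·37.5 + 91750 − 300·177 = 0 → R_y = 36635/174 = 210.546 ≈ 210.5 N.
ΣF_y = 0: L_y + 210.546 − 780 − 3.6·55 − 300 = 0 → L_y = 1067 N.
ΣF_x = 0: no horizontal applied forces, so L_x = 0.

L_x = 0, L_y = 1067 N, R_y = 210.5 N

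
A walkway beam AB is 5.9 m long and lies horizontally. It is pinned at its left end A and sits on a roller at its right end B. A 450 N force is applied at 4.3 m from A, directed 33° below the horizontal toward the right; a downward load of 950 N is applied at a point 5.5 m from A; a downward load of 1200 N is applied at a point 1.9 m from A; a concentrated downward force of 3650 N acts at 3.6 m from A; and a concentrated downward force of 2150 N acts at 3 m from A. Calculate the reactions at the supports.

A_x = -377.4 N, A_y = 3424 N, B_y = 4771 N

Taking moments about A: B_y·5.9 − 450·sin33°·4.3 − 950·5.5 − 1200·1.9 − 3650·3.6 − 2150·3 = 0 → B_y = 28148.9/5.9 = 4771 N.
ΣF_y = 0: A_y + 4771 − 450·sin33° − 950 − 1200 − 3650 − 2150 = 0 → A_y = 3424 N.
ΣF_x = 0: A_x + 450·cos33° = 0 → A_x = -377.4 N.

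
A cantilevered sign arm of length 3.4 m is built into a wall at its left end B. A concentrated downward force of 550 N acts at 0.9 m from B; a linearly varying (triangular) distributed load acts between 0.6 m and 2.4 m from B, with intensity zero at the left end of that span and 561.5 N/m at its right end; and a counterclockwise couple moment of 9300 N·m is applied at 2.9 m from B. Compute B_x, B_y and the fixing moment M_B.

Resultant of the triangular load: ½ × 561.5 × 1.8 = 505.35 N, acting at 1.8 m from B (one-third of the span from the peak).
ΣF_x = 0: B_x = 0.
ΣF_y = 0: B_y − 550 − ½·561.5·1.8 = 0 → B_y = 1055 N.
ΣM about B: M_B − 550·0.9 − (½·561.5·1.8)·1.8 + 9300 = 0 → M_B = -7895 N·m.

B_x = 0, B_y = 1055 N, M_B = -7895 N·m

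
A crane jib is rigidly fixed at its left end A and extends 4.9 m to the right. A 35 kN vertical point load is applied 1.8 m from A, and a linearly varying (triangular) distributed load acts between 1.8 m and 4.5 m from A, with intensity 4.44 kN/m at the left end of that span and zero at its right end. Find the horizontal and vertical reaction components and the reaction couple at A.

A_x = 0, A_y = 40.99 kN, M_A = 79.18 kN·m

Resultant of the triangular load: ½ × 4.44 × 2.7 = 5.994 kN, acting at 2.7 m from A (one-third of the span from the peak).
ΣF_x = 0: A_x = 0.
ΣF_y = 0: A_y − 35 − ½·4.44·2.7 = 0 → A_y = 40.99 kN.
ΣM about A: M_A − 35·1.8 − (½·4.44·2.7)·2.7 = 0 → M_A = 79.18 kN·m.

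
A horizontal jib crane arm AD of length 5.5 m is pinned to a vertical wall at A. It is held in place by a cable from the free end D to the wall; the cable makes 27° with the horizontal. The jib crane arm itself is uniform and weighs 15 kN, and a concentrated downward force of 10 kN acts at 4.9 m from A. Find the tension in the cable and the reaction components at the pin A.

T = 36.14 kN, A_x = 32.20 kN, A_y = 8.591 kN

ΣM about A: T·sin27°·5.5 − 15·2.75 − 10·4.9 = 0 → T = 90.25/(5.5·0.45399) = 36.1442 ≈ 36.14 kN.
ΣF_x = 0: A_x − T·cos27° = 0 → A_x = 36.1442 × 0.891007 = 32.20 kN.
ΣF_y = 0: A_y + T·sin27° − 15 − 10 = 0 → A_y = 25 − 36.1442 × 0.45399 = 8.591 kN.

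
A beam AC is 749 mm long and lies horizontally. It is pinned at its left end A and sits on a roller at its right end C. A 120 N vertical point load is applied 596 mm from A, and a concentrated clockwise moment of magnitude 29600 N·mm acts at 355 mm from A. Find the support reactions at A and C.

A_x = 0, A_y = -15.01 N, C_y = 135.0 N

Taking moments about A: C_y·749 − 120·596 − 29600 = 0 → C_y = 101120/749 = 135.007 ≈ 135.0 N.
ΣF_y = 0: A_y + 135.007 − 120 = 0 → A_y = -15.01 N.
ΣF_x = 0: no horizontal applied forces, so A_x = 0.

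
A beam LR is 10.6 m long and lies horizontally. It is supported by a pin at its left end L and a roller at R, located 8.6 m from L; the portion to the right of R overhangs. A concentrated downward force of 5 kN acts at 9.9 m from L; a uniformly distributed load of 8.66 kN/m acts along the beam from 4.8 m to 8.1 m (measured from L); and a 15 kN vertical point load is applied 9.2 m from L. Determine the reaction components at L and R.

Resultant of the distributed load: 8.66 × 3.3 = 28.578 kN at 6.45 m from L.
Taking moments about L: R_y·8.6 − 5·9.9 − (8.66·3.3)·6.45 − 15·9.2 = 0 → R_y = 371.8281/8.6 = 43.2358 ≈ 43.24 kN.
ΣF_y = 0: L_y + 43.2358 − 5 − 8.66·3.3 − 15 = 0 → L_y = 5.342 kN.
ΣF_x = 0: no horizontal applied forces, so L_x = 0.

L_x = 0, L_y = 5.342 kN, R_y = 43.24 kN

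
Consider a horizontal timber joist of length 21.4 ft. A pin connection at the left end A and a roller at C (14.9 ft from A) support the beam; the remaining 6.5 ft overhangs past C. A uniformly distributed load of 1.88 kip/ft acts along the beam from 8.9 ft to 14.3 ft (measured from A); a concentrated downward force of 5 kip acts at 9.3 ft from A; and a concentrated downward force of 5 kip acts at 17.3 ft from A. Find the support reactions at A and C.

Resultant of the distributed load: 1.88 × 5.4 = 10.152 kip at 11.6 ft from A.
ΣM about A: C_y·14.9 − (1.88·5.4)·11.6 − 5·9.3 − 5·17.3 = 0 → C_y = 250.7632/14.9 = 16.8297 ≈ 16.83 kip.
ΣF_y = 0: A_y + 16.8297 − 1.88·5.4 − 5 − 5 = 0 → A_y = 3.322 kip.
ΣF_x = 0: no horizontal applied forces, so A_x = 0.

A_x = 0, A_y = 3.322 kip, C_y = 16.83 kip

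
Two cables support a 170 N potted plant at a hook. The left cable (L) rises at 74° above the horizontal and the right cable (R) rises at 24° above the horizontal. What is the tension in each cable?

T_L = 156.8 N, T_R = 47.32 N

ΣF_x = 0: −T_L·cos74° + T_R·cos24° = 0 → T_R = 0.301723·T_L.
ΣF_y = 0: T_L·sin74° + T_R·sin24° = 170.
Substitute: T_L·(0.961262 + 0.301723·0.406737) = 170 → T_L = 156.829 ≈ 156.8 N.
Then T_R = 0.301723 × 156.829 = 47.32 N.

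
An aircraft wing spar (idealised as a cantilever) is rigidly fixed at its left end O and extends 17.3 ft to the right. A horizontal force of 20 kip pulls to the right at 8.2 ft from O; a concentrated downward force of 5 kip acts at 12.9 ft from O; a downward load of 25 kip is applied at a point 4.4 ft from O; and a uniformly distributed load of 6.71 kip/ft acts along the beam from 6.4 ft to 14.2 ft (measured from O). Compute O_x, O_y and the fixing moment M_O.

Resultant of the distributed load: 6.71 × 7.8 = 52.338 kip at 10.3 ft from O.
ΣF_x = 0: O_x + 20 = 0 → O_x = -20.00 kip.
ΣF_y = 0: O_y − 5 − 25 − 6.71·7.8 = 0 → O_y = 82.34 kip.
ΣM about O: M_O − 5·12.9 − 25·4.4 − (6.71·7.8)·10.3 = 0 → M_O = 713.6 kip·ft.

O_x = -20.00 kip, O_y = 82.34 kip, M_O = 713.6 kip·ft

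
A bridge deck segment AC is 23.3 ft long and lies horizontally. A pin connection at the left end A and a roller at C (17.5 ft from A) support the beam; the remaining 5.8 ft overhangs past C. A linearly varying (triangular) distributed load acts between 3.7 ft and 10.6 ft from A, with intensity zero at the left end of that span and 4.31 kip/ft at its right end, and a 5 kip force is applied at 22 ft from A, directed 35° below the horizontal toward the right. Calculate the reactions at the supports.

Resultant of the triangular load: ½ × 4.31 × 6.9 = 14.8695 kip, acting at 8.3 ft from A (one-third of the span from the peak).
ΣM about A: C_y·17.5 − (½·4.31·6.9)·8.3 − 5·sin35°·22 = 0 → C_y = 186.51/17.5 = 10.6577 ≈ 10.66 kip.
ΣF_y = 0: A_y + 10.6577 − ½·4.31·6.9 − 5·sin35° = 0 → A_y = 7.080 kip.
ΣF_x = 0: A_x + 5·cos35° = 0 → A_x = -4.096 kip.

A_x = -4.096 kip, A_y = 7.080 kip, C_y = 10.66 kip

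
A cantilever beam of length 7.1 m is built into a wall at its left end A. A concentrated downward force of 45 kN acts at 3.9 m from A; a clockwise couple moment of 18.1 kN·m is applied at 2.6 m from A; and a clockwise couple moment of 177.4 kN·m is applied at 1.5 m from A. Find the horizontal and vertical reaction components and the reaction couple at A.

A_x = 0, A_y = 45.00 kN, M_A = 371.0 kN·m

ΣF_x = 0: A_x = 0.
ΣF_y = 0: A_y − 45 = 0 → A_y = 45.00 kN.
ΣM about A: M_A − 45·3.9 − 18.1 − 177.4 = 0 → M_A = 371.0 kN·m.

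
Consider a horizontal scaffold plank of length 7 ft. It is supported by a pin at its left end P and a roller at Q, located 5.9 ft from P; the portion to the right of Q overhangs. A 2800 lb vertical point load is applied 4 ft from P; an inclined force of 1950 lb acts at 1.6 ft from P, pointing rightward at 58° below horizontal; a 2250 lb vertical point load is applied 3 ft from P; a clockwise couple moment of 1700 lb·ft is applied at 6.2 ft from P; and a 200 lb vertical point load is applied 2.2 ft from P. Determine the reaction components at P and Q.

P_x = -1033 lb, P_y = 3050 lb, Q_y = 3854 lb

ΣM about P: Q_y·5.9 − 2800·4 − 1950·sin58°·1.6 − 2250·3 − 1700 − 200·2.2 = 0 → Q_y = 22735.9/5.9 = 3853.54 ≈ 3854 lb.
ΣF_y = 0: P_y + 3853.54 − 2800 − 1950·sin58° − 2250 − 200 = 0 → P_y = 3050 lb.
ΣF_x = 0: P_x + 1950·cos58° = 0 → P_x = -1033 lb.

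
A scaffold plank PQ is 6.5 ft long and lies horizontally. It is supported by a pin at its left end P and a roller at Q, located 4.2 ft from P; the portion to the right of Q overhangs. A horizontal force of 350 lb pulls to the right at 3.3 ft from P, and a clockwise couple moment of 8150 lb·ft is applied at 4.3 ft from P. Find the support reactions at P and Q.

Moments about P: Q_y·4.2 − 8150 = 0 → Q_y = 8150/4.2 = 1940.48 ≈ 1940 lb.
ΣF_y = 0: P_y + 1940.48  = 0 → P_y = -1940 lb.
ΣF_x = 0: P_x + 350 = 0 → P_x = -350.0 lb.

P_x = -350.0 lb, P_y = -1940 lb, Q_y = 1940 lb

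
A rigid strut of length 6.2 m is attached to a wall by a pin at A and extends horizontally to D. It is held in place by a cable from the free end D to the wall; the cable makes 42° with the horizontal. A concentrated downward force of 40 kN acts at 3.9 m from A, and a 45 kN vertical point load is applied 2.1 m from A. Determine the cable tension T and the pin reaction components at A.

T = 60.38 kN, A_x = 44.87 kN, A_y = 44.60 kN

ΣM about A: T·sin42°·6.2 − 40·3.9 − 45·2.1 = 0 → T = 250.5/(6.2·0.669131) = 60.3816 ≈ 60.38 kN.
ΣF_x = 0: A_x − T·cos42° = 0 → A_x = 60.3816 × 0.743145 = 44.87 kN.
ΣF_y = 0: A_y + T·sin42° − 40 − 45 = 0 → A_y = 85 − 60.3816 × 0.669131 = 44.60 kN.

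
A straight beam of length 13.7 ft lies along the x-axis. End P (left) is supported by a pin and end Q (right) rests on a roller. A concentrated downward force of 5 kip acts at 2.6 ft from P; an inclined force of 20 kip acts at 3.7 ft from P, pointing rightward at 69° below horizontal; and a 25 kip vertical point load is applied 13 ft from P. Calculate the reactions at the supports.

Taking moments about P: Q_y·13.7 − 5·2.6 − 20·sin69°·3.7 − 25·13 = 0 → Q_y = 407.085/13.7 = 29.7142 ≈ 29.71 kip.
ΣF_y = 0: P_y + 29.7142 − 5 − 20·sin69° − 25 = 0 → P_y = 18.96 kip.
ΣF_x = 0: P_x + 20·cos69° = 0 → P_x = -7.167 kip.

P_x = -7.167 kip, P_y = 18.96 kip, Q_y = 29.71 kip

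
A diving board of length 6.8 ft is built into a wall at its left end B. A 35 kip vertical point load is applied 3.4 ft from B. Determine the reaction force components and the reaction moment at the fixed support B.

B_x = 0, B_y = 35.00 kip, M_B = 119.0 kip·ft

ΣF_x = 0: B_x = 0.
ΣF_y = 0: B_y − 35 = 0 → B_y = 35.00 kip.
ΣM about B: M_B − 35·3.4 = 0 → M_B = 119.0 kip·ft.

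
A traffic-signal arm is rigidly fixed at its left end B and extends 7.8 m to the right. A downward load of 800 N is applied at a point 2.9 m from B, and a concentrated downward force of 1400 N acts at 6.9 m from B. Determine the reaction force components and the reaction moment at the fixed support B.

ΣF_x = 0: B_x = 0.
ΣF_y = 0: B_y − 800 − 1400 = 0 → B_y = 2200 N.
ΣM about B: M_B − 800·2.9 − 1400·6.9 = 0 → M_B = 11980 N·m.

B_x = 0, B_y = 2200 N, M_B = 11980 N·m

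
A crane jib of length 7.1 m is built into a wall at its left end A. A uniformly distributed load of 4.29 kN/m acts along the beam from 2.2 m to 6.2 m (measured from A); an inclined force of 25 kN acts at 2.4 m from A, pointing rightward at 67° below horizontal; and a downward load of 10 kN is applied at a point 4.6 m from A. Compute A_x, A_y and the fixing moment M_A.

A_x = -9.768 kN, A_y = 50.17 kN, M_A = 173.3 kN·m

Resultant of the distributed load: 4.29 × 4 = 17.16 kN at 4.2 m from A.
ΣF_x = 0: A_x + 25·cos67° = 0 → A_x = -9.768 kN.
ΣF_y = 0: A_y − 4.29·4 − 25·sin67° − 10 = 0 → A_y = 50.17 kN.
ΣM about A: M_A − (4.29·4)·4.2 − 25·sin67°·2.4 − 10·4.6 = 0 → M_A = 173.3 kN·m.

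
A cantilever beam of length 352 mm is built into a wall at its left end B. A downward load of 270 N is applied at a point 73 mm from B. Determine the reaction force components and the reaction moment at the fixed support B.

B_x = 0, B_y = 270.0 N, M_B = 19710 N·mm

ΣF_x = 0: B_x = 0.
ΣF_y = 0: B_y − 270 = 0 → B_y = 270.0 N.
ΣM about B: M_B − 270·73 = 0 → M_B = 19710 N·mm.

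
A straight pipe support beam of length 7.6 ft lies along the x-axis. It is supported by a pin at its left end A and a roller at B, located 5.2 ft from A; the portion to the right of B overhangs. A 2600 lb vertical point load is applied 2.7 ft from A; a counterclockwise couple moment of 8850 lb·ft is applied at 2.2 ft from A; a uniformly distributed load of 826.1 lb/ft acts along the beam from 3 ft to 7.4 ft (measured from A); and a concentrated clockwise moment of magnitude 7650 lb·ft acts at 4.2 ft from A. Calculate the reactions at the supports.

Resultant of the distributed load: 826.1 × 4.4 = 3634.84 lb at 5.2 ft from A.
Taking moments about A: B_y·5.2 − 2600·2.7 + 8850 − (826.1·4.4)·5.2 − 7650 = 0 → B_y = 24721.168/5.2 = 4754.07 ≈ 4754 lb.
ΣF_y = 0: A_y + 4754.07 − 2600 − 826.1·4.4 = 0 → A_y = 1481 lb.
ΣF_x = 0: no horizontal applied forces, so A_x = 0.

A_x = 0, A_y = 1481 lb, B_y = 4754 lb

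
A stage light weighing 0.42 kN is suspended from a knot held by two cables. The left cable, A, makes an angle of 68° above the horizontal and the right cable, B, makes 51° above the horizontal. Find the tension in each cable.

ΣF_x = 0: −T_A·cos68° + T_B·cos51° = 0 → T_B = 0.595256·T_A.
ΣF_y = 0: T_A·sin68° + T_B·sin51° = 0.42.
Substitute: T_A·(0.927184 + 0.595256·0.777146) = 0.42 → T_A = 0.302205 ≈ 0.3022 kN.
Then T_B = 0.595256 × 0.302205 = 0.1799 kN.

T_A = 0.3022 kN, T_B = 0.1799 kN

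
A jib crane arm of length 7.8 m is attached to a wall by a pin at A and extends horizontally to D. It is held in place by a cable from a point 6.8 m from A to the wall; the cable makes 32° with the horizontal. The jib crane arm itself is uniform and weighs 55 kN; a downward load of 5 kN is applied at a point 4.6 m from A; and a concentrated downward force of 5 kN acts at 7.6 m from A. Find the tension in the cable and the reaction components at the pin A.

T = 76.45 kN, A_x = 64.84 kN, A_y = 24.49 kN

ΣM about A: T·sin32°·6.8 − 55·3.9 − 5·4.6 − 5·7.6 = 0 → T = 275.5/(6.8·0.529919) = 76.4545 ≈ 76.45 kN.
ΣF_x = 0: A_x − T·cos32° = 0 → A_x = 76.4545 × 0.848048 = 64.84 kN.
ΣF_y = 0: A_y + T·sin32° − 55 − 5 − 5 = 0 → A_y = 65 − 76.4545 × 0.529919 = 24.49 kN.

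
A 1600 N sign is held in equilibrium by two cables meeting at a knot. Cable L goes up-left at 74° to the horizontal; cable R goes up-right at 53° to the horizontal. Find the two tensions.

ΣF_x = 0: −T_L·cos74° + T_R·cos53° = 0 → T_R = 0.45801·T_L.
ΣF_y = 0: T_L·sin74° + T_R·sin53° = 1600.
Substitute: T_L·(0.961262 + 0.45801·0.798636) = 1600 → T_L = 1205.69 ≈ 1206 N.
Then T_R = 0.45801 × 1205.69 = 552.2 N.

T_L = 1206 N, T_R = 552.2 N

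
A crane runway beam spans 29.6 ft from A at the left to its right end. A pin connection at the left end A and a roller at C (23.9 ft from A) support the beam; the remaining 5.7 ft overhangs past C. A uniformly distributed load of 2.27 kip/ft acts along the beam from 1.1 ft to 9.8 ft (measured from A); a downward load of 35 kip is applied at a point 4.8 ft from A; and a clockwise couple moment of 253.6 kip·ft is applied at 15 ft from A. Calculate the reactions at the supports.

Resultant of the distributed load: 2.27 × 8.7 = 19.749 kip at 5.45 ft from A.
ΣM about A: C_y·23.9 − (2.27·8.7)·5.45 − 35·4.8 − 253.6 = 0 → C_y = 529.23205/23.9 = 22.1436 ≈ 22.14 kip.
ΣF_y = 0: A_y + 22.1436 − 2.27·8.7 − 35 = 0 → A_y = 32.61 kip.
ΣF_x = 0: no horizontal applied forces, so A_x = 0.

A_x = 0, A_y = 32.61 kip, C_y = 22.14 kip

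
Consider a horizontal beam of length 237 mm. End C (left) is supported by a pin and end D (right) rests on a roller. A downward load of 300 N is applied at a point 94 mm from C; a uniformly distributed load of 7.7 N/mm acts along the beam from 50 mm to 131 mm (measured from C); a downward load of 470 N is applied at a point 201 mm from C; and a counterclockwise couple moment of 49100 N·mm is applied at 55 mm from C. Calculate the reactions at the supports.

Resultant of the distributed load: 7.7 × 81 = 623.7 N at 90.5 mm from C.
Moments about C: D_y·237 − 300·94 − (7.7·81)·90.5 − 470·201 + 49100 = 0 → D_y = 130014.85/237 = 548.586 ≈ 548.6 N.
ΣF_y = 0: C_y + 548.586 − 300 − 7.7·81 − 470 = 0 → C_y = 845.1 N.
ΣF_x = 0: no horizontal applied forces, so C_x = 0.

C_x = 0, C_y = 845.1 N, D_y = 548.6 N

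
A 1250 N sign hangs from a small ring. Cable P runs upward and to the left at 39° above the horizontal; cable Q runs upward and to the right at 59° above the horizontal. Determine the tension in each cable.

T_P = 650.1 N, T_Q = 981.0 N

ΣF_x = 0: −T_P·cos39° + T_Q·cos59° = 0 → T_Q = 1.50891·T_P.
ΣF_y = 0: T_P·sin39° + T_Q·sin59° = 1250.
Substitute: T_P·(0.62932 + 1.50891·0.857167) = 1250 → T_P = 650.125 ≈ 650.1 N.
Then T_Q = 1.50891 × 650.125 = 981.0 N.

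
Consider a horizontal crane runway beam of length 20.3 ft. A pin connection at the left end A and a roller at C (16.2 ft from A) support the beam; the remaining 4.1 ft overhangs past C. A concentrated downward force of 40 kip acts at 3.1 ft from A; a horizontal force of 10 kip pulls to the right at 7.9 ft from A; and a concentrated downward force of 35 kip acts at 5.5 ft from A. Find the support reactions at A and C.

Taking moments about A: C_y·16.2 − 40·3.1 − 35·5.5 = 0 → C_y = 316.5/16.2 = 19.537 ≈ 19.54 kip.
ΣF_y = 0: A_y + 19.537 − 40 − 35 = 0 → A_y = 55.46 kip.
ΣF_x = 0: A_x + 10 = 0 → A_x = -10.00 kip.

A_x = -10.00 kip, A_y = 55.46 kip, C_y = 19.54 kip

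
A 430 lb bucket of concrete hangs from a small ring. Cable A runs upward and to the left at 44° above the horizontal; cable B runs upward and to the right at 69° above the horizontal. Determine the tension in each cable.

ΣF_x = 0: −T_A·cos44° + T_B·cos69° = 0 → T_B = 2.00727·T_A.
ΣF_y = 0: T_A·sin44° + T_B·sin69° = 430.
Substitute: T_A·(0.694658 + 2.00727·0.93358) = 430 → T_A = 167.406 ≈ 167.4 lb.
Then T_B = 2.00727 × 167.406 = 336.0 lb.

T_A = 167.4 lb, T_B = 336.0 lb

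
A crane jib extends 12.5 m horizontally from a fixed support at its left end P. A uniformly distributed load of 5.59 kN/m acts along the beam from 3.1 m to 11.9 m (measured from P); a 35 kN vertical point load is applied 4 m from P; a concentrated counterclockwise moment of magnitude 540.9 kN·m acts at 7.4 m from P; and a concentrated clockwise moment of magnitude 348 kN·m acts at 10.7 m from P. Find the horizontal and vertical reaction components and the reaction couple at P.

Resultant of the distributed load: 5.59 × 8.8 = 49.192 kN at 7.5 m from P.
ΣF_x = 0: P_x = 0.
ΣF_y = 0: P_y − 5.59·8.8 − 35 = 0 → P_y = 84.19 kN.
ΣM about P: M_P − (5.59·8.8)·7.5 − 35·4 + 540.9 − 348 = 0 → M_P = 316.0 kN·m.

P_x = 0, P_y = 84.19 kN, M_P = 316.0 kN·m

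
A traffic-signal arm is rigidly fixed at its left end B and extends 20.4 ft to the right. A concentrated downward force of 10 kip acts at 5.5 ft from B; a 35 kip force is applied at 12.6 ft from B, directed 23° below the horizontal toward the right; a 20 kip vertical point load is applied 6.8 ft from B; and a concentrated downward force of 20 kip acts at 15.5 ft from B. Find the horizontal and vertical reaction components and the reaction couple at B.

ΣF_x = 0: B_x + 35·cos23° = 0 → B_x = -32.22 kip.
ΣF_y = 0: B_y − 10 − 35·sin23° − 20 − 20 = 0 → B_y = 63.68 kip.
ΣM about B: M_B − 10·5.5 − 35·sin23°·12.6 − 20·6.8 − 20·15.5 = 0 → M_B = 673.3 kip·ft.

B_x = -32.22 kip, B_y = 63.68 kip, M_B = 673.3 kip·ft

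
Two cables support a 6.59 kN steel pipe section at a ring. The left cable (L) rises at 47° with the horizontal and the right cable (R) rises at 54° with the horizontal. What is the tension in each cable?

T_L = 3.946 kN, T_R = 4.578 kN

ΣF_x = 0: −T_L·cos47° + T_R·cos54° = 0 → T_R = 1.16028·T_L.
ΣF_y = 0: T_L·sin47° + T_R·sin54° = 6.59.
Substitute: T_L·(0.731354 + 1.16028·0.809017) = 6.59 → T_L = 3.94601 ≈ 3.946 kN.
Then T_R = 1.16028 × 3.94601 = 4.578 kN.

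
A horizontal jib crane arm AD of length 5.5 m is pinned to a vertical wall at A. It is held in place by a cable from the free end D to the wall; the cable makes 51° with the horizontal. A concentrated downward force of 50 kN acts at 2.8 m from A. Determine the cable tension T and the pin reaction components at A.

ΣM about A: T·sin51°·5.5 − 50·2.8 = 0 → T = 140/(5.5·0.777146) = 32.7539 ≈ 32.75 kN.
ΣF_x = 0: A_x − T·cos51° = 0 → A_x = 32.7539 × 0.62932 = 20.61 kN.
ΣF_y = 0: A_y + T·sin51° − 50 = 0 → A_y = 50 − 32.7539 × 0.777146 = 24.55 kN.

T = 32.75 kN, A_x = 20.61 kN, A_y = 24.55 kN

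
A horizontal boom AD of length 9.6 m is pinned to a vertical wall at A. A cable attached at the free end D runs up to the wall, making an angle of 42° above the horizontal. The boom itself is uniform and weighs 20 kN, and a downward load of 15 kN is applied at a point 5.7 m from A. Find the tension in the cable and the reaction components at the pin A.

T = 28.25 kN, A_x = 21.00 kN, A_y = 16.09 kN

ΣM about A: T·sin42°·9.6 − 20·4.8 − 15·5.7 = 0 → T = 181.5/(9.6·0.669131) = 28.2549 ≈ 28.25 kN.
ΣF_x = 0: A_x − T·cos42° = 0 → A_x = 28.2549 × 0.743145 = 21.00 kN.
ΣF_y = 0: A_y + T·sin42° − 20 − 15 = 0 → A_y = 35 − 28.2549 × 0.669131 = 16.09 kN.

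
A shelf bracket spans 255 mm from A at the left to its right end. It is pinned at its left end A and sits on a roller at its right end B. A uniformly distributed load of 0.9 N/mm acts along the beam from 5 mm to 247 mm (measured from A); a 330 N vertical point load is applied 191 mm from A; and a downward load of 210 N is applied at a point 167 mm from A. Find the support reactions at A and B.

A_x = 0, A_y = 265.5 N, B_y = 492.3 N

Resultant of the distributed load: 0.9 × 242 = 217.8 N at 126 mm from A.
Taking moments about A: B_y·255 − (0.9·242)·126 − 330·191 − 210·167 = 0 → B_y = 125542.8/255 = 492.325 ≈ 492.3 N.
ΣF_y = 0: A_y + 492.325 − 0.9·242 − 330 − 210 = 0 → A_y = 265.5 N.
ΣF_x = 0: no horizontal applied forces, so A_x = 0.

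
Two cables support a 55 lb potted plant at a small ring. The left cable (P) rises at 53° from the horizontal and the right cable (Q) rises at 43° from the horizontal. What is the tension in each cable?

ΣF_x = 0: −T_P·cos53° + T_Q·cos43° = 0 → T_Q = 0.822878·T_P.
ΣF_y = 0: T_P·sin53° + T_Q·sin43° = 55.
Substitute: T_P·(0.798636 + 0.822878·0.681998) = 55 → T_P = 40.446 ≈ 40.45 lb.
Then T_Q = 0.822878 × 40.446 = 33.28 lb.

T_P = 40.45 lb, T_Q = 33.28 lb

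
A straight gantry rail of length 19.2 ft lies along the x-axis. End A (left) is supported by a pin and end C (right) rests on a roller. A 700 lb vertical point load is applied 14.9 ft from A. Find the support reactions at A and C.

Taking moments about A: C_y·19.2 − 700·14.9 = 0 → C_y = 10430/19.2 = 543.229 ≈ 543.2 lb.
ΣF_y = 0: A_y + 543.229 − 700 = 0 → A_y = 156.8 lb.
ΣF_x = 0: no horizontal applied forces, so A_x = 0.

A_x = 0, A_y = 156.8 lb, C_y = 543.2 lb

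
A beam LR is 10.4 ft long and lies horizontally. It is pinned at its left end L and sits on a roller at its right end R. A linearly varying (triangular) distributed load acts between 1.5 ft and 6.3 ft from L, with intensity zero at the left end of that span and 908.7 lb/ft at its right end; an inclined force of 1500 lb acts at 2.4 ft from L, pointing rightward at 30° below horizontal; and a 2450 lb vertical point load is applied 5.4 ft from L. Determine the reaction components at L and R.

L_x = -1299 lb, L_y = 2950 lb, R_y = 2431 lb

Resultant of the triangular load: ½ × 908.7 × 4.8 = 2180.88 lb, acting at 4.7 ft from L (one-third of the span from the peak).
Moments about L: R_y·10.4 − (½·908.7·4.8)·4.7 − 1500·sin30°·2.4 − 2450·5.4 = 0 → R_y = 25280.136/10.4 = 2430.78 ≈ 2431 lb.
ΣF_y = 0: L_y + 2430.78 − ½·908.7·4.8 − 1500·sin30° − 2450 = 0 → L_y = 2950 lb.
ΣF_x = 0: L_x + 1500·cos30° = 0 → L_x = -1299 lb.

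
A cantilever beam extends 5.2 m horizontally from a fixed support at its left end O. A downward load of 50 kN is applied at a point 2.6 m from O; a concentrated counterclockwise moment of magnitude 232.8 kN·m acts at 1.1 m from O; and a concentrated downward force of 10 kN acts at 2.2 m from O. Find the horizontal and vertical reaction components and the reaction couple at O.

ΣF_x = 0: O_x = 0.
ΣF_y = 0: O_y − 50 − 10 = 0 → O_y = 60.00 kN.
ΣM about O: M_O − 50·2.6 + 232.8 − 10·2.2 = 0 → M_O = -80.80 kN·m.

O_x = 0, O_y = 60.00 kN, M_O = -80.80 kN·m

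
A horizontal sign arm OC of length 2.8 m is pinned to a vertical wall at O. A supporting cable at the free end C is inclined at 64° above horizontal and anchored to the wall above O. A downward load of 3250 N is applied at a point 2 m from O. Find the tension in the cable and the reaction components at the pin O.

ΣM about O: T·sin64°·2.8 − 3250·2 = 0 → T = 6500/(2.8·0.898794) = 2582.83 ≈ 2583 N.
ΣF_x = 0: O_x − T·cos64° = 0 → O_x = 2582.83 × 0.438371 = 1132 N.
ΣF_y = 0: O_y + T·sin64° − 3250 = 0 → O_y = 3250 − 2582.83 × 0.898794 = 928.6 N.

T = 2583 N, O_x = 1132 N, O_y = 928.6 N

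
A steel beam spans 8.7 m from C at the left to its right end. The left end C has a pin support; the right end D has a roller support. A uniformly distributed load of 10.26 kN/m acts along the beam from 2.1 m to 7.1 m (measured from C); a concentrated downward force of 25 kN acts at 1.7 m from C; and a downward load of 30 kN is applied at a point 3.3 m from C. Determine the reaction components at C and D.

C_x = 0, C_y = 62.91 kN, D_y = 43.39 kN

Resultant of the distributed load: 10.26 × 5 = 51.3 kN at 4.6 m from C.
Moments about C: D_y·8.7 − (10.26·5)·4.6 − 25·1.7 − 30·3.3 = 0 → D_y = 377.48/8.7 = 43.3885 ≈ 43.39 kN.
ΣF_y = 0: C_y + 43.3885 − 10.26·5 − 25 − 30 = 0 → C_y = 62.91 kN.
ΣF_x = 0: no horizontal applied forces, so C_x = 0.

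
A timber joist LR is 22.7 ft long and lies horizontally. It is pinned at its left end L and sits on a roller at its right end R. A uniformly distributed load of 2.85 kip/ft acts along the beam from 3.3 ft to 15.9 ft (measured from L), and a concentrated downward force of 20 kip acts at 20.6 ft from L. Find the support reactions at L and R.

Resultant of the distributed load: 2.85 × 12.6 = 35.91 kip at 9.6 ft from L.
Moments about L: R_y·22.7 − (2.85·12.6)·9.6 − 20·20.6 = 0 → R_y = 756.736/22.7 = 33.3364 ≈ 33.34 kip.
ΣF_y = 0: L_y + 33.3364 − 2.85·12.6 − 20 = 0 → L_y = 22.57 kip.
ΣF_x = 0: no horizontal applied forces, so L_x = 0.

L_x = 0, L_y = 22.57 kip, R_y = 33.34 kip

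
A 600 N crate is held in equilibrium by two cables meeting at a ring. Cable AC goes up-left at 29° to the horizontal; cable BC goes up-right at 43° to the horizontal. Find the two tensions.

ΣF_x = 0: −T_AC·cos29° + T_BC·cos43° = 0 → T_BC = 1.19589·T_AC.
ΣF_y = 0: T_AC·sin29° + T_BC·sin43° = 600.
Substitute: T_AC·(0.48481 + 1.19589·0.681998) = 600 → T_AC = 461.395 ≈ 461.4 N.
Then T_BC = 1.19589 × 461.395 = 551.8 N.

T_AC = 461.4 N, T_BC = 551.8 N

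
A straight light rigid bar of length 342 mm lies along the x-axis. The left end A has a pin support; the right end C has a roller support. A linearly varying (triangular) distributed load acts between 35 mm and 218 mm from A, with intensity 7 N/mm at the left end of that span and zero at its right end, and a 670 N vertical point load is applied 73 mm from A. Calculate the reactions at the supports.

A_x = 0, A_y = 987.7 N, C_y = 322.8 N

Resultant of the triangular load: ½ × 7 × 183 = 640.5 N, acting at 96 mm from A (one-third of the span from the peak).
ΣM about A: C_y·342 − (½·7·183)·96 − 670·73 = 0 → C_y = 110398/342 = 322.801 ≈ 322.8 N.
ΣF_y = 0: A_y + 322.801 − ½·7·183 − 670 = 0 → A_y = 987.7 N.
ΣF_x = 0: no horizontal applied forces, so A_x = 0.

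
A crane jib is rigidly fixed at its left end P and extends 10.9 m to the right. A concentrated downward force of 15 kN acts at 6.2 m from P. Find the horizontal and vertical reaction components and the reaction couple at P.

P_x = 0, P_y = 15.00 kN, M_P = 93.00 kN·m

ΣF_x = 0: P_x = 0.
ΣF_y = 0: P_y − 15 = 0 → P_y = 15.00 kN.
ΣM about P: M_P − 15·6.2 = 0 → M_P = 93.00 kN·m.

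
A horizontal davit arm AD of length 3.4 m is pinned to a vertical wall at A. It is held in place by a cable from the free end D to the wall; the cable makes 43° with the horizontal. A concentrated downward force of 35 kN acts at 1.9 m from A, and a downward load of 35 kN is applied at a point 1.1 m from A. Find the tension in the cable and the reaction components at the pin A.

T = 45.28 kN, A_x = 33.12 kN, A_y = 39.12 kN

ΣM about A: T·sin43°·3.4 − 35·1.9 − 35·1.1 = 0 → T = 105/(3.4·0.681998) = 45.2822 ≈ 45.28 kN.
ΣF_x = 0: A_x − T·cos43° = 0 → A_x = 45.2822 × 0.731354 = 33.12 kN.
ΣF_y = 0: A_y + T·sin43° − 35 − 35 = 0 → A_y = 70 − 45.2822 × 0.681998 = 39.12 kN.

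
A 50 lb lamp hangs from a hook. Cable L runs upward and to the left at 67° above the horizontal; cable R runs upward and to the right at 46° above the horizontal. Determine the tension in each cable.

ΣF_x = 0: −T_L·cos67° + T_R·cos46° = 0 → T_R = 0.56248·T_L.
ΣF_y = 0: T_L·sin67° + T_R·sin46° = 50.
Substitute: T_L·(0.920505 + 0.56248·0.71934) = 50 → T_L = 37.7324 ≈ 37.73 lb.
Then T_R = 0.56248 × 37.7324 = 21.22 lb.

T_L = 37.73 lb, T_R = 21.22 lb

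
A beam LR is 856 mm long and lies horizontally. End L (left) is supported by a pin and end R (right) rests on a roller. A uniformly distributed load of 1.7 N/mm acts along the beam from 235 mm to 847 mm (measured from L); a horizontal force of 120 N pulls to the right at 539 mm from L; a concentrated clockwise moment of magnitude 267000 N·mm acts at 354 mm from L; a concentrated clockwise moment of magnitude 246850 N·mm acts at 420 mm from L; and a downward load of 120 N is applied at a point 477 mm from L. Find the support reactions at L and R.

L_x = -120.0 N, L_y = -164.3 N, R_y = 1325 N

Resultant of the distributed load: 1.7 × 612 = 1040.4 N at 541 mm from L.
Taking moments about L: R_y·856 − (1.7·612)·541 − 267000 − 246850 − 120·477 = 0 → R_y = 1133946.4/856 = 1324.7 ≈ 1325 N.
ΣF_y = 0: L_y + 1324.7 − 1.7·612 − 120 = 0 → L_y = -164.3 N.
ΣF_x = 0: L_x + 120 = 0 → L_x = -120.0 N.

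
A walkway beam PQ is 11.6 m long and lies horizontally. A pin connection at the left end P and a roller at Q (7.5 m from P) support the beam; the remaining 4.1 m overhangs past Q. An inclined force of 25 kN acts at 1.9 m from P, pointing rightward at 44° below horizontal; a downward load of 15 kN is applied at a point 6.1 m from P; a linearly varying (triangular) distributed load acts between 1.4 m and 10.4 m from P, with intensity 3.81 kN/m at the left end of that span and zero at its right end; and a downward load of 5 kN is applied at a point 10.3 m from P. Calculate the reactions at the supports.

P_x = -17.98 kN, P_y = 20.99 kN, Q_y = 33.52 kN

Resultant of the triangular load: ½ × 3.81 × 9 = 17.145 kN, acting at 4.4 m from P (one-third of the span from the peak).
Moments about P: Q_y·7.5 − 25·sin44°·1.9 − 15·6.1 − (½·3.81·9)·4.4 − 5·10.3 = 0 → Q_y = 251.434/7.5 = 33.5245 ≈ 33.52 kN.
ΣF_y = 0: P_y + 33.5245 − 25·sin44° − 15 − ½·3.81·9 − 5 = 0 → P_y = 20.99 kN.
ΣF_x = 0: P_x + 25·cos44° = 0 → P_x = -17.98 kN.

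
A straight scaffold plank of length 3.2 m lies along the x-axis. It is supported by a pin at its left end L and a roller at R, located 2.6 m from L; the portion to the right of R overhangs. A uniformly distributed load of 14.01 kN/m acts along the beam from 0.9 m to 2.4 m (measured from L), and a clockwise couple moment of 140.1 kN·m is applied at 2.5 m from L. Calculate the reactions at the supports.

Resultant of the distributed load: 14.01 × 1.5 = 21.015 kN at 1.65 m from L.
ΣM about L: R_y·2.6 − (14.01·1.5)·1.65 − 140.1 = 0 → R_y = 174.77475/2.6 = 67.2211 ≈ 67.22 kN.
ΣF_y = 0: L_y + 67.2211 − 14.01·1.5 = 0 → L_y = -46.21 kN.
ΣF_x = 0: no horizontal applied forces, so L_x = 0.

L_x = 0, L_y = -46.21 kN, R_y = 67.22 kN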